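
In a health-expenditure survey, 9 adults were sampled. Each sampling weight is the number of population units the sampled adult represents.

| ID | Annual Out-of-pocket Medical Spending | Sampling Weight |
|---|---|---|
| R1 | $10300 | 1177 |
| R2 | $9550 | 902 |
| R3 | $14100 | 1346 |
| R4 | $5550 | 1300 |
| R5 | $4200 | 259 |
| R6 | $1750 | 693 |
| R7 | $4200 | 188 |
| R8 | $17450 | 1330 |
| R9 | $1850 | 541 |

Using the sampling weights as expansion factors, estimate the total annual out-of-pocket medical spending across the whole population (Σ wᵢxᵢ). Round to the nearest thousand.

Weighted total = 10300×1177 + 9550×902 + 14100×1346 + 5550×1300 + 4200×259 + 1750×693 + 4200×188 + 17450×1330 + 1850×541
  = 12123100 + 8614100 + 18978600 + 7215000 + 1087800 + 1212750 + 789600 + 23208500 + 1000850 = 74230300

74230000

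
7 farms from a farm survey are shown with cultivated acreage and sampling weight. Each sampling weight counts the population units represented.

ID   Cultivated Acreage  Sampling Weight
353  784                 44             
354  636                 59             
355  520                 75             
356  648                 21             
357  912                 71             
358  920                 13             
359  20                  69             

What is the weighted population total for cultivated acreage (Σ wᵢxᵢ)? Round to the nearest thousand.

Weighted total = 784×44 + 636×59 + 520×75 + 648×21 + 912×71 + 920×13 + 20×69
  = 202720

203000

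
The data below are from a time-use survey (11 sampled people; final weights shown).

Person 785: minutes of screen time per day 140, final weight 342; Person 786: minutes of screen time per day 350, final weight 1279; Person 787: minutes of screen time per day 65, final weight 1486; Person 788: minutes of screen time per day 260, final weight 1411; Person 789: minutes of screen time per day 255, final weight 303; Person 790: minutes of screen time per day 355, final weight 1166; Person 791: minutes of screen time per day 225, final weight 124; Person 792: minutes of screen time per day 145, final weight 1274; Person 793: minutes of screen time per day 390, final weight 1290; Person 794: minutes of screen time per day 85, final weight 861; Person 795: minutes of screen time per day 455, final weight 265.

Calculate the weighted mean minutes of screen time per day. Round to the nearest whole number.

Weighted sum = 140×342 + 350×1279 + 65×1486 + 260×1411 + 255×303 + 355×1166 + 225×124 + 145×1274 + 390×1290 + 85×861 + 455×265
  = 47880 + 447650 + 96590 + 366860 + 77265 + 413930 + 27900 + 184730 + 503100 + 73185 + 120575 = 2359665
Sum of weights = 342 + 1279 + 1486 + 1411 + 303 + 1166 + 124 + 1274 + 1290 + 861 + 265 = 9801
Weighted mean = 2359665 / 9801 = 240.75758

241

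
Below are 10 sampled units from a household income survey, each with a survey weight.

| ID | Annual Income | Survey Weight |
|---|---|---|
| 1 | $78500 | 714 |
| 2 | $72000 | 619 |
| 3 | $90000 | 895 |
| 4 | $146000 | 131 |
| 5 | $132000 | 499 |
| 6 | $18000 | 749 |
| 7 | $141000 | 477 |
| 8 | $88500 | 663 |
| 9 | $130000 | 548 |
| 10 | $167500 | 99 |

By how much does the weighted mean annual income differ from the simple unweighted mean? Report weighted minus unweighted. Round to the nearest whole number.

Unweighted sum = 78500 + 72000 + 90000 + 146000 + 132000 + 18000 + 141000 + 88500 + 130000 + 167500 = 1063500
Unweighted mean = 1063500 / 10 = 106350
Weighted sum = 78500×714 + 72000×619 + 90000×895 + 146000×131 + 132000×499 + 18000×749 + 141000×477 + 88500×663 + 130000×548 + 167500×99
  = 56049000 + 44568000 + 80550000 + 19126000 + 65868000 + 13482000 + 67257000 + 58675500 + 71240000 + 16582500 = 493398000
Sum of weights = 5394
Weighted mean = 493398000 / 5394 = 91471.635
Difference (weighted minus unweighted) = -14878.365

-14878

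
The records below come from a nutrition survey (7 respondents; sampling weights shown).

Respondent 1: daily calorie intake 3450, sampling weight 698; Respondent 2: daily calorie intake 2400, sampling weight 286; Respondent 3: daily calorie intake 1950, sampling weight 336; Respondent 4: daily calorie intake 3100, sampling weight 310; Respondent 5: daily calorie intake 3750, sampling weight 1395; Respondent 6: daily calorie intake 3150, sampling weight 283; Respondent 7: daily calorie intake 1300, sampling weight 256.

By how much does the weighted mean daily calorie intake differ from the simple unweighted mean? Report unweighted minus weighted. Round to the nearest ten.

-400

Unweighted sum = 3450 + 2400 + 1950 + 3100 + 3750 + 3150 + 1300 = 19100
Unweighted mean = 19100 / 7 = 2728.5714
Weighted sum = 11166200
Sum of weights = 698 + 286 + 336 + 310 + 1395 + 283 + 256 = 3564
Weighted mean = 11166200 / 3564 = 3133.0527
Difference (unweighted minus weighted) = -404.48132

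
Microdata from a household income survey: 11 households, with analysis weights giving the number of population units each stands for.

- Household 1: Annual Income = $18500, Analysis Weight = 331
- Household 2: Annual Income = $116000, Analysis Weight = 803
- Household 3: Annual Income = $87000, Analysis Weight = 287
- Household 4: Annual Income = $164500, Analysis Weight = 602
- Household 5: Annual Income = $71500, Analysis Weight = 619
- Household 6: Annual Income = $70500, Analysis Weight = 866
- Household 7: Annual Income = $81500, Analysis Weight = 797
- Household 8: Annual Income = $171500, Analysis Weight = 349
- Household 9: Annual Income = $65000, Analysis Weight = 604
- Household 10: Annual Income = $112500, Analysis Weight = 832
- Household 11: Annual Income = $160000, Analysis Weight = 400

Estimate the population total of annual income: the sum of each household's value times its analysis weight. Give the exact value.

Weighted total = 18500×331 + 116000×803 + 87000×287 + 164500×602 + 71500×619 + 70500×866 + 81500×797 + 171500×349 + 65000×604 + 112500×832 + 160000×400
  = 6123500 + 93148000 + 24969000 + 99029000 + 44258500 + 61053000 + 64955500 + 59853500 + 39260000 + 93600000 + 64000000 = 650250000

650250000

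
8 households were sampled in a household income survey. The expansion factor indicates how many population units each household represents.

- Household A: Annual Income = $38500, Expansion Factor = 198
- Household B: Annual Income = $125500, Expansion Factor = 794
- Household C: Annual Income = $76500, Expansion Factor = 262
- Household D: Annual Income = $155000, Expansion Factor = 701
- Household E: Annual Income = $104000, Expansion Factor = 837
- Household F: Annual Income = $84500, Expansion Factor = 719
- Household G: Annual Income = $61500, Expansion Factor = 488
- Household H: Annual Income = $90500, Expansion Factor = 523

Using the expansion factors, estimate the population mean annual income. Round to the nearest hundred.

102000

Weighted sum = 38500×198 + 125500×794 + 76500×262 + 155000×701 + 104000×837 + 84500×719 + 61500×488 + 90500×523
  = 7623000 + 99647000 + 20043000 + 108655000 + 87048000 + 60755500 + 30012000 + 47331500 = 461115000
Sum of weights = 198 + 794 + 262 + 701 + 837 + 719 + 488 + 523 = 4522
Weighted mean = 461115000 / 4522 = 101971.47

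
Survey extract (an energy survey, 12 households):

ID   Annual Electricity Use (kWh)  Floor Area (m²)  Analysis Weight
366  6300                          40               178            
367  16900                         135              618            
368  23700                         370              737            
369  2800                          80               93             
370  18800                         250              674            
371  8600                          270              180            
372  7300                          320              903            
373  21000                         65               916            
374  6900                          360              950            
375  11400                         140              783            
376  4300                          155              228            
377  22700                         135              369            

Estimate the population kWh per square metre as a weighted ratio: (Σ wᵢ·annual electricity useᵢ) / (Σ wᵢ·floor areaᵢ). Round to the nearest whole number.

Σ wᵢ·y = 6300×178 + 16900×618 + 23700×737 + 2800×93 + 18800×674 + 8600×180 + 7300×903 + 21000×916 + 6900×950 + 11400×783 + 4300×228 + 22700×369
  = 1121400 + 10444200 + 17466900 + 260400 + 12671200 + 1548000 + 6591900 + 19236000 + 6555000 + 8926200 + 980400 + 8376300 = 94177900
Σ wᵢ·x = 40×178 + 135×618 + 370×737 + 80×93 + 250×674 + 270×180 + 320×903 + 65×916 + 360×950 + 140×783 + 155×228 + 135×369
  = 7120 + 83430 + 272690 + 7440 + 168500 + 48600 + 288960 + 59540 + 342000 + 109620 + 35340 + 49815 = 1473055
Ratio = 94177900 / 1473055 = 63.93373

64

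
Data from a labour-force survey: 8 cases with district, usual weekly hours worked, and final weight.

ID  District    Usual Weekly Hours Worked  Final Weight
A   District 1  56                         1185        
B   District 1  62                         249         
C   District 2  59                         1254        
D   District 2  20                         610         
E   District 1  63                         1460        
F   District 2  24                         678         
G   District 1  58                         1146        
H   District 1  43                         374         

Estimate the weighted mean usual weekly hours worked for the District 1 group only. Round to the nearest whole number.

District 1 rows: A, B, E, G, H
Weighted sum = 56×1185 + 62×249 + 63×1460 + 58×1146 + 43×374
  = 256328
Sum of weights = 1185 + 249 + 1460 + 1146 + 374 = 4414
Weighted mean = 256328 / 4414 = 58.07159

58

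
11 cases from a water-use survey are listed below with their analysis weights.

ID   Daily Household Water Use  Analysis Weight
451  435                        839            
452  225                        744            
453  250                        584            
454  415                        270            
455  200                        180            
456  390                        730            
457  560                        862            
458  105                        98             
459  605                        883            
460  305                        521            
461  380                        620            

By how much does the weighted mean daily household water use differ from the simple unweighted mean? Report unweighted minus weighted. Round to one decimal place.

Unweighted sum = 435 + 225 + 250 + 415 + 200 + 390 + 560 + 105 + 605 + 305 + 380 = 3870
Unweighted mean = 3870 / 11 = 351.81818
Weighted sum = 435×839 + 225×744 + 250×584 + 415×270 + 200×180 + 390×730 + 560×862 + 105×98 + 605×883 + 305×521 + 380×620
  = 364965 + 167400 + 146000 + 112050 + 36000 + 284700 + 482720 + 10290 + 534215 + 158905 + 235600 = 2532845
Sum of weights = 839 + 744 + 584 + 270 + 180 + 730 + 862 + 98 + 883 + 521 + 620 = 6331
Weighted mean = 2532845 / 6331 = 400.07029
Difference (unweighted minus weighted) = -48.252107

-48.3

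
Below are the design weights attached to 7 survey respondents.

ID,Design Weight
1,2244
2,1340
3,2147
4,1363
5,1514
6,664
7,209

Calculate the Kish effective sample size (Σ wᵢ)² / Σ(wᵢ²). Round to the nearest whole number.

Σ wᵢ = 2244 + 1340 + 2147 + 1363 + 1514 + 664 + 209 = 9481
Σ wᵢ² = 5035536 + 1795600 + 4609609 + 1857769 + 2292196 + 440896 + 43681 = 16075287
n_eff = 9481² / 16075287 = 89889361 / 16075287 = 5.5917733

6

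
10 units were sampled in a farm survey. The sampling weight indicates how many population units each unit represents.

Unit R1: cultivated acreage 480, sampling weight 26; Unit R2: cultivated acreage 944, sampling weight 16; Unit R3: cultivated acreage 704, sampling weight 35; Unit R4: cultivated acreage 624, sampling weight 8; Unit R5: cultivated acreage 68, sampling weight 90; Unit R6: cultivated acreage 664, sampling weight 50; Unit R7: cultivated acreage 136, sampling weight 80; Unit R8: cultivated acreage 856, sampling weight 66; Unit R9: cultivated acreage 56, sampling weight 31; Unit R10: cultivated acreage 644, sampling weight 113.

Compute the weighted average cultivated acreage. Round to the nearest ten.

460

Weighted sum = 480×26 + 944×16 + 704×35 + 624×8 + 68×90 + 664×50 + 136×80 + 856×66 + 56×31 + 644×113
  = 238420
Sum of weights = 515
Weighted mean = 238420 / 515 = 462.95146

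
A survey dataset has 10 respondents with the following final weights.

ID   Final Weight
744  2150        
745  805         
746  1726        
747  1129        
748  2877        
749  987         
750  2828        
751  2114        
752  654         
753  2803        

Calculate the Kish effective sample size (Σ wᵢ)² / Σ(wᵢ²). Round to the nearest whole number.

8

Σ wᵢ = 2150 + 805 + 1726 + 1129 + 2877 + 987 + 2828 + 2114 + 654 + 2803 = 18073
Σ wᵢ² = 4622500 + 648025 + 2979076 + 1274641 + 8277129 + 974169 + 7997584 + 4468996 + 427716 + 7856809 = 39526645
n_eff = 18073² / 39526645 = 326633329 / 39526645 = 8.2636239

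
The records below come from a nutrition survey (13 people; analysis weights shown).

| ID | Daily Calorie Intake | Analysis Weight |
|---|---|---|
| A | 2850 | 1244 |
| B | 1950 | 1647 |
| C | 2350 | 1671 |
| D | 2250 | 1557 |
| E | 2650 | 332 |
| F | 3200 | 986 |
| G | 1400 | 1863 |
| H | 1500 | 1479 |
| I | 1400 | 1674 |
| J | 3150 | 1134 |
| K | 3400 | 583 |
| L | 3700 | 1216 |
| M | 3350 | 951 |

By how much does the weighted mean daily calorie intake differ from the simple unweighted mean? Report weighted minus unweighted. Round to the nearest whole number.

Unweighted sum = 33150
Unweighted mean = 33150 / 13 = 2550
Weighted sum = 38631800
Sum of weights = 16337
Weighted mean = 38631800 / 16337 = 2364.6814
Difference (weighted minus unweighted) = -185.3186

-185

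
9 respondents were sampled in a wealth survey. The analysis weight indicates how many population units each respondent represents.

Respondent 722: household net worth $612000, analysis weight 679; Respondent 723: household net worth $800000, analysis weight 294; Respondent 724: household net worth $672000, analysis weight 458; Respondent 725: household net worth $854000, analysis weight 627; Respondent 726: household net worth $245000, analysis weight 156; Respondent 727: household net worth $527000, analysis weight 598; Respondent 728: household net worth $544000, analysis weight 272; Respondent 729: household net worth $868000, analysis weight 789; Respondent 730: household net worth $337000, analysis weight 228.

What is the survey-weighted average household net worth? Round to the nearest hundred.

672300

Weighted sum = 612000×679 + 800000×294 + 672000×458 + 854000×627 + 245000×156 + 527000×598 + 544000×272 + 868000×789 + 337000×228
  = 2757004000
Sum of weights = 679 + 294 + 458 + 627 + 156 + 598 + 272 + 789 + 228 = 4101
Weighted mean = 2757004000 / 4101 = 672276.03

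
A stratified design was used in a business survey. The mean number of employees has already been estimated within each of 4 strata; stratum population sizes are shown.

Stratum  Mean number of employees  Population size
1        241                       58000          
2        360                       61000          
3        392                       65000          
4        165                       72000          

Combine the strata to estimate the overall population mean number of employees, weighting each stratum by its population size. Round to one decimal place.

Σ Nₕ·x̄ₕ = 241×58000 + 360×61000 + 392×65000 + 165×72000
  = 13978000 + 21960000 + 25480000 + 11880000 = 73298000
Σ Nₕ = 256000
Overall mean = 73298000 / 256000 = 286.32031

286.3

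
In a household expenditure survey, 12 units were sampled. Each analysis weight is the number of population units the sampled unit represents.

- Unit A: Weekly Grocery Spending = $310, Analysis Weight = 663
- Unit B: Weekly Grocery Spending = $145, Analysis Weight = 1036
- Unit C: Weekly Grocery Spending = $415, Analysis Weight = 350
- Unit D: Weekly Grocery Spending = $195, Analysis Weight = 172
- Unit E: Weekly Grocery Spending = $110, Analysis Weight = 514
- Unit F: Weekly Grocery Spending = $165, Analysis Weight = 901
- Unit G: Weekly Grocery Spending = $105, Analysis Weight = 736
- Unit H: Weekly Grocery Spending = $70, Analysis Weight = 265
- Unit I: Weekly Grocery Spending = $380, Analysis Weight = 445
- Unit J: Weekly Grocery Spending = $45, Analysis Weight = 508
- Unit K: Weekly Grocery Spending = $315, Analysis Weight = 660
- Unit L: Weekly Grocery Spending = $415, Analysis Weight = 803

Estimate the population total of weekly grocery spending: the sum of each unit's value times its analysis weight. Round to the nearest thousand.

1569000

Weighted total = 310×663 + 145×1036 + 415×350 + 195×172 + 110×514 + 165×901 + 105×736 + 70×265 + 380×445 + 45×508 + 315×660 + 415×803
  = 205530 + 150220 + 145250 + 33540 + 56540 + 148665 + 77280 + 18550 + 169100 + 22860 + 207900 + 333245 = 1568680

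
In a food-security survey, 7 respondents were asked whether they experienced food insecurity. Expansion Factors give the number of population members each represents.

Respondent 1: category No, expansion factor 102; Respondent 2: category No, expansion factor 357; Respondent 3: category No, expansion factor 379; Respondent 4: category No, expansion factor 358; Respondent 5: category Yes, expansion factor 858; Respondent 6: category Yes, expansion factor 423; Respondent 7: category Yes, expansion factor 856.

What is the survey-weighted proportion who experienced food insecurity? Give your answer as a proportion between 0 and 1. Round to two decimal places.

0.64

Sum of weights for 'Yes' = 858 + 423 + 856 = 2137
Total weight = 102 + 357 + 379 + 358 + 858 + 423 + 856 = 3333
Weighted proportion = 2137 / 3333 = 0.64116412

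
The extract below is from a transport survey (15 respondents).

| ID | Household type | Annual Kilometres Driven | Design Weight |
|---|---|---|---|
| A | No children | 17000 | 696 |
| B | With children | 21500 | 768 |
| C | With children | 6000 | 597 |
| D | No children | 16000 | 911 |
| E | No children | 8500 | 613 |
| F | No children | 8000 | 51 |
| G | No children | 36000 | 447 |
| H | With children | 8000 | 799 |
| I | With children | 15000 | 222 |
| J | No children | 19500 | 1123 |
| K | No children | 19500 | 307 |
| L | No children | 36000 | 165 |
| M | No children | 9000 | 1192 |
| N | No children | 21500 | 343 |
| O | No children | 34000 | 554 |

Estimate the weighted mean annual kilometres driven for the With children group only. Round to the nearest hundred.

12500

With children rows: B, C, H, I
Weighted sum = 21500×768 + 6000×597 + 8000×799 + 15000×222
  = 16512000 + 3582000 + 6392000 + 3330000 = 29816000
Sum of weights = 768 + 597 + 799 + 222 = 2386
Weighted mean = 29816000 / 2386 = 12496.228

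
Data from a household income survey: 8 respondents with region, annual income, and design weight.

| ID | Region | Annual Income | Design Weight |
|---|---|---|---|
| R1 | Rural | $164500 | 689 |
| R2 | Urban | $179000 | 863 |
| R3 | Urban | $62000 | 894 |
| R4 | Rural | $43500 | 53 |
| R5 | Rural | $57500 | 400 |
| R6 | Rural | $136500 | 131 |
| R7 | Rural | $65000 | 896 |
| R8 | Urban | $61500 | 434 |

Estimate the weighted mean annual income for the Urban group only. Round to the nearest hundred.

Urban rows: R2, R3, R8
Weighted sum = 179000×863 + 62000×894 + 61500×434
  = 236596000
Sum of weights = 863 + 894 + 434 = 2191
Weighted mean = 236596000 / 2191 = 107985.39

108000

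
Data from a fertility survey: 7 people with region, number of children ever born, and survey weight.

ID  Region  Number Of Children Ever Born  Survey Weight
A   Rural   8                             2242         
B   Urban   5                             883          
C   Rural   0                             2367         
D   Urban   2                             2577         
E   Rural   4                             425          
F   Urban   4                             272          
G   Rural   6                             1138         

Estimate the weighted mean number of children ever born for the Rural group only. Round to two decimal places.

4.29

Rural rows: A, C, E, G
Weighted sum = 8×2242 + 0×2367 + 4×425 + 6×1138
  = 17936 + 0 + 1700 + 6828 = 26464
Sum of weights = 6172
Weighted mean = 26464 / 6172 = 4.2877511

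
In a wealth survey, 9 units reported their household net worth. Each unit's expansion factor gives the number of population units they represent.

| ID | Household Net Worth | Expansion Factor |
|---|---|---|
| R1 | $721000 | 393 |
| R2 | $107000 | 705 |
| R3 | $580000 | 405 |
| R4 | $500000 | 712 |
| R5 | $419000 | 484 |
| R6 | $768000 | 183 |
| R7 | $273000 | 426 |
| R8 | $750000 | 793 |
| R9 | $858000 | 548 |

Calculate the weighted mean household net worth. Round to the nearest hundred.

Weighted sum = 721000×393 + 107000×705 + 580000×405 + 500000×712 + 419000×484 + 768000×183 + 273000×426 + 750000×793 + 858000×548
  = 2474260000
Sum of weights = 393 + 705 + 405 + 712 + 484 + 183 + 426 + 793 + 548 = 4649
Weighted mean = 2474260000 / 4649 = 532213.38

532200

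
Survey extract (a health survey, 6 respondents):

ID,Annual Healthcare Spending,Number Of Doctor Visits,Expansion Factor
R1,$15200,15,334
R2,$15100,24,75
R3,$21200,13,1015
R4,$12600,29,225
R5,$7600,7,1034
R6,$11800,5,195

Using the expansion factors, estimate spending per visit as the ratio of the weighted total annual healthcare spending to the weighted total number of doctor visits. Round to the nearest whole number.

1172

Σ wᵢ·y = 15200×334 + 15100×75 + 21200×1015 + 12600×225 + 7600×1034 + 11800×195
  = 5076800 + 1132500 + 21518000 + 2835000 + 7858400 + 2301000 = 40721700
Σ wᵢ·x = 15×334 + 24×75 + 13×1015 + 29×225 + 7×1034 + 5×195
  = 5010 + 1800 + 13195 + 6525 + 7238 + 975 = 34743
Ratio = 40721700 / 34743 = 1172.0836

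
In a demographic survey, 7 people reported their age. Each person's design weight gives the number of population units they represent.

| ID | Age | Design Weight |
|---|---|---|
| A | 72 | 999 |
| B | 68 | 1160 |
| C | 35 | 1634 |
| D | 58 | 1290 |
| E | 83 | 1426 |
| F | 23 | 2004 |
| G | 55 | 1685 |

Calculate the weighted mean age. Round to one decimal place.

Weighted sum = 72×999 + 68×1160 + 35×1634 + 58×1290 + 83×1426 + 23×2004 + 55×1685
  = 71928 + 78880 + 57190 + 74820 + 118358 + 46092 + 92675 = 539943
Sum of weights = 10198
Weighted mean = 539943 / 10198 = 52.94597

52.9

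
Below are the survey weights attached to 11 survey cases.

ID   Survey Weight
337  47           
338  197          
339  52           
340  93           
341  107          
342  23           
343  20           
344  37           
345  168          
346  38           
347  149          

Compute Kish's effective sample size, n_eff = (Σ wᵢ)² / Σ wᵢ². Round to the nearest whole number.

7

Σ wᵢ = 47 + 197 + 52 + 93 + 107 + 23 + 20 + 37 + 168 + 38 + 149 = 931
Σ wᵢ² = 117987
n_eff = 931² / 117987 = 866761 / 117987 = 7.3462415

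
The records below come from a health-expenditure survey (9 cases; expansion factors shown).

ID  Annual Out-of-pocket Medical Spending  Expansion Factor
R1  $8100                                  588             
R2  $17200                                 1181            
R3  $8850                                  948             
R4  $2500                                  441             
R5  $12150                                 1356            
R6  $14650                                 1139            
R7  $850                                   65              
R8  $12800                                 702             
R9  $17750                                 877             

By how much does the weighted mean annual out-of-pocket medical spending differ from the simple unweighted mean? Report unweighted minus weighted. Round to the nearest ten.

Unweighted sum = 8100 + 17200 + 8850 + 2500 + 12150 + 14650 + 850 + 12800 + 17750 = 94850
Unweighted mean = 94850 / 9 = 10538.889
Weighted sum = 8100×588 + 17200×1181 + 8850×948 + 2500×441 + 12150×1356 + 14650×1139 + 850×65 + 12800×702 + 17750×877
  = 92337650
Sum of weights = 588 + 1181 + 948 + 441 + 1356 + 1139 + 65 + 702 + 877 = 7297
Weighted mean = 92337650 / 7297 = 12654.194
Difference (unweighted minus weighted) = -2115.3046

-2120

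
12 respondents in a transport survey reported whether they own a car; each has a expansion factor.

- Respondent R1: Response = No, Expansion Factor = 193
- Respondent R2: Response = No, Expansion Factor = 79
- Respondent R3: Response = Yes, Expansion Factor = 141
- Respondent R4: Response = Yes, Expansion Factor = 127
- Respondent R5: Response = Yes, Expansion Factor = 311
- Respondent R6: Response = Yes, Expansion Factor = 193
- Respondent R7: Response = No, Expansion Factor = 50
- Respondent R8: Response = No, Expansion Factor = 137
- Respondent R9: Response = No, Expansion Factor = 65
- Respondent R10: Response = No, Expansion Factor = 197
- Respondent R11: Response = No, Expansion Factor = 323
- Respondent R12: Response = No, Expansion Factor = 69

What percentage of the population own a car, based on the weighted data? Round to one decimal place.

41.0

Sum of weights for 'Yes' = 141 + 127 + 311 + 193 = 772
Total weight = 193 + 79 + 141 + 127 + 311 + 193 + 50 + 137 + 65 + 197 + 323 + 69 = 1885
Weighted proportion = 772 / 1885 = 0.40954907 → 40.954907%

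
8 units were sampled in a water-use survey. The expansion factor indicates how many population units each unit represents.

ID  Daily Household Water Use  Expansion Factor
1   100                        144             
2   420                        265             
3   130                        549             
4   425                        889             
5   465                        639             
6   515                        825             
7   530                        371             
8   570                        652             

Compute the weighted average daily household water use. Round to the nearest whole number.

Weighted sum = 1865175
Sum of weights = 4334
Weighted mean = 1865175 / 4334 = 430.35879

430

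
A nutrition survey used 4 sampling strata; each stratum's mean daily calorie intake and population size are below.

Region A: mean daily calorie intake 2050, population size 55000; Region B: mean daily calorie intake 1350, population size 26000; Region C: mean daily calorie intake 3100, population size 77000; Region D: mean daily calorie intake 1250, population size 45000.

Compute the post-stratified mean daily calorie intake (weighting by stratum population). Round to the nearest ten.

2180

Σ Nₕ·x̄ₕ = 2050×55000 + 1350×26000 + 3100×77000 + 1250×45000
  = 112750000 + 35100000 + 238700000 + 56250000 = 442800000
Σ Nₕ = 203000
Overall mean = 442800000 / 203000 = 2181.2808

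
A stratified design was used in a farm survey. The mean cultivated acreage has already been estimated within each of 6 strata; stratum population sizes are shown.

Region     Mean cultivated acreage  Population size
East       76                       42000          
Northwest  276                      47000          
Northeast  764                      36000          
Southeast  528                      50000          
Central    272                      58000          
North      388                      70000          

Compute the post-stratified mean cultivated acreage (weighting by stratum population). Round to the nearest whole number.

Σ Nₕ·x̄ₕ = 76×42000 + 276×47000 + 764×36000 + 528×50000 + 272×58000 + 388×70000
  = 113004000
Σ Nₕ = 42000 + 47000 + 36000 + 50000 + 58000 + 70000 = 303000
Overall mean = 113004000 / 303000 = 372.9505

373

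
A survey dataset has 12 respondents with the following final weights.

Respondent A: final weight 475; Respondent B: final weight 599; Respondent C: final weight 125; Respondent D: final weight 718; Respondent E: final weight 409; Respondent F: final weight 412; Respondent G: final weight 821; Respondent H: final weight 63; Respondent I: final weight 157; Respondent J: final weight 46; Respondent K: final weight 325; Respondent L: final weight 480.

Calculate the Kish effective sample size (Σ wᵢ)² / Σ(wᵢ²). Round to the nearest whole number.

9

Σ wᵢ = 475 + 599 + 125 + 718 + 409 + 412 + 821 + 63 + 157 + 46 + 325 + 480 = 4630
Σ wᵢ² = 2493400
n_eff = 4630² / 2493400 = 21436900 / 2493400 = 8.5974573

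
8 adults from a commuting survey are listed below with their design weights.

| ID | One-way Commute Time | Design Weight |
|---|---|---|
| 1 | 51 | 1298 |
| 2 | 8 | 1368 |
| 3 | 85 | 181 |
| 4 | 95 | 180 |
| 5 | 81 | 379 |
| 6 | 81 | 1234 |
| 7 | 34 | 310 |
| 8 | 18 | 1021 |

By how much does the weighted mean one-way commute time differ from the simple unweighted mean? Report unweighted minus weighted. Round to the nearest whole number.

Unweighted sum = 51 + 8 + 85 + 95 + 81 + 81 + 34 + 18 = 453
Unweighted mean = 453 / 8 = 56.625
Weighted sum = 51×1298 + 8×1368 + 85×181 + 95×180 + 81×379 + 81×1234 + 34×310 + 18×1021
  = 66198 + 10944 + 15385 + 17100 + 30699 + 99954 + 10540 + 18378 = 269198
Sum of weights = 1298 + 1368 + 181 + 180 + 379 + 1234 + 310 + 1021 = 5971
Weighted mean = 269198 / 5971 = 45.08424
Difference (unweighted minus weighted) = 11.54076

12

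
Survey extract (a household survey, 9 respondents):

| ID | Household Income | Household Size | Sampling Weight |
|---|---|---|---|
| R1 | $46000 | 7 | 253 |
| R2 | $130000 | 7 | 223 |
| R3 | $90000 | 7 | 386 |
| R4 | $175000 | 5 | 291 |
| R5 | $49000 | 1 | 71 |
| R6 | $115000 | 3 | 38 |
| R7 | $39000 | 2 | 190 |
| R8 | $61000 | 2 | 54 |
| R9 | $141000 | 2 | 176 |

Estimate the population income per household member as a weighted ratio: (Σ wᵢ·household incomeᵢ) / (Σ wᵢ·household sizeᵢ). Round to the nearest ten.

19930

Σ wᵢ·y = 46000×253 + 130000×223 + 90000×386 + 175000×291 + 49000×71 + 115000×38 + 39000×190 + 61000×54 + 141000×176
  = 169662000
Σ wᵢ·x = 8514
Ratio = 169662000 / 8514 = 19927.414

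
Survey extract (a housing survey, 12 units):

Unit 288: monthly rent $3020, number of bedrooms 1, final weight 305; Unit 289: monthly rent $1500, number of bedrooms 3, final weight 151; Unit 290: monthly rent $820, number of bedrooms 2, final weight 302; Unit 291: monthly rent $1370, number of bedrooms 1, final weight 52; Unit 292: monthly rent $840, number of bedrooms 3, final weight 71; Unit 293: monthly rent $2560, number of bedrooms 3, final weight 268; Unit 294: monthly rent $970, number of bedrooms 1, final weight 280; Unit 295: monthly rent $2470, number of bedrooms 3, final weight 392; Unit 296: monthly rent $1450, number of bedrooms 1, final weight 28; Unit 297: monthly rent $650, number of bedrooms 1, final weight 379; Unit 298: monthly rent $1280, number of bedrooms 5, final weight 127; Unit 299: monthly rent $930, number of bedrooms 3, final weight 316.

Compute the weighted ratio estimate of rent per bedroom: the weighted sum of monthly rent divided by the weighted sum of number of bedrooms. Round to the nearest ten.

Σ wᵢ·y = 4195430
Σ wᵢ·x = 1×305 + 3×151 + 2×302 + 1×52 + 3×71 + 3×268 + 1×280 + 3×392 + 1×28 + 1×379 + 5×127 + 3×316
  = 5877
Ratio = 4195430 / 5877 = 713.87272

710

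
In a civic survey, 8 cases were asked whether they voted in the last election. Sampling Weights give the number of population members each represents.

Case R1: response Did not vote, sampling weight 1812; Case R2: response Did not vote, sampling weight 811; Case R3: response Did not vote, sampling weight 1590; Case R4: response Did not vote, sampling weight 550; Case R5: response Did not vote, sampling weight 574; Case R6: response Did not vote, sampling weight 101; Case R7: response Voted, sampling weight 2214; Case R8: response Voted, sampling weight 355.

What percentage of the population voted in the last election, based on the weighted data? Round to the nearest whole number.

Sum of weights for 'Voted' = 2214 + 355 = 2569
Total weight = 1812 + 811 + 1590 + 550 + 574 + 101 + 2214 + 355 = 8007
Weighted proportion = 2569 / 8007 = 0.32084426 → 32.084426%

32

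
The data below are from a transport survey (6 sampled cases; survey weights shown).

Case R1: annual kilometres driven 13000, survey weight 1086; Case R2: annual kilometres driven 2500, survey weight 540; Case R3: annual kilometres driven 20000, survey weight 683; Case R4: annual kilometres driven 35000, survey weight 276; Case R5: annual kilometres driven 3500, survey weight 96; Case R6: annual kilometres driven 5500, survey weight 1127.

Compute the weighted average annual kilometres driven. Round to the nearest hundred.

11900

Weighted sum = 13000×1086 + 2500×540 + 20000×683 + 35000×276 + 3500×96 + 5500×1127
  = 45322500
Sum of weights = 3808
Weighted mean = 45322500 / 3808 = 11901.917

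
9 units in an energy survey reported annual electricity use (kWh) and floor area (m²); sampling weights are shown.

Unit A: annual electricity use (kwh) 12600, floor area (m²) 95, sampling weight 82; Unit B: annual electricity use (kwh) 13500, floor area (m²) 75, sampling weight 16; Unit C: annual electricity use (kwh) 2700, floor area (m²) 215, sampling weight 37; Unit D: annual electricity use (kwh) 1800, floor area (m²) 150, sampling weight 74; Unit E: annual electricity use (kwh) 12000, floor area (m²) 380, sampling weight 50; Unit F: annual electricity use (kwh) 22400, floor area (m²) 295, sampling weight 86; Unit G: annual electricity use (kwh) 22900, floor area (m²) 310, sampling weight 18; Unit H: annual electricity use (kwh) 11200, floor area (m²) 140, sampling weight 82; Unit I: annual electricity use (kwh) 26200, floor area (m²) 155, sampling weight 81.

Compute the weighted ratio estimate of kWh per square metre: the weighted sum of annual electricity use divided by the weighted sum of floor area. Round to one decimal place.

Σ wᵢ·y = 12600×82 + 13500×16 + 2700×37 + 1800×74 + 12000×50 + 22400×86 + 22900×18 + 11200×82 + 26200×81
  = 7461500
Σ wᵢ·x = 95×82 + 75×16 + 215×37 + 150×74 + 380×50 + 295×86 + 310×18 + 140×82 + 155×81
  = 7790 + 1200 + 7955 + 11100 + 19000 + 25370 + 5580 + 11480 + 12555 = 102030
Ratio = 7461500 / 102030 = 73.130452

73.1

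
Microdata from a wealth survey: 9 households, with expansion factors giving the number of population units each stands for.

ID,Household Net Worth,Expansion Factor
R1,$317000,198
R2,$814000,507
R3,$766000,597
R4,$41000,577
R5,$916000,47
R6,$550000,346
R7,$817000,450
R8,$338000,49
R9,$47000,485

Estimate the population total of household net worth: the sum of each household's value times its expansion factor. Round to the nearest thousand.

1596782000

Weighted total = 317000×198 + 814000×507 + 766000×597 + 41000×577 + 916000×47 + 550000×346 + 817000×450 + 338000×49 + 47000×485
  = 62766000 + 412698000 + 457302000 + 23657000 + 43052000 + 190300000 + 367650000 + 16562000 + 22795000 = 1596782000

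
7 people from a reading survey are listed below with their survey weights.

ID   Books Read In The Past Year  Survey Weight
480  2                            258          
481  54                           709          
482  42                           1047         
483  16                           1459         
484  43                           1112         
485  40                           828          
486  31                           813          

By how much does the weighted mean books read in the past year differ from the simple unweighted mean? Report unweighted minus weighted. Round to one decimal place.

Unweighted sum = 2 + 54 + 42 + 16 + 43 + 40 + 31 = 228
Unweighted mean = 228 / 7 = 32.571429
Weighted sum = 2×258 + 54×709 + 42×1047 + 16×1459 + 43×1112 + 40×828 + 31×813
  = 212259
Sum of weights = 258 + 709 + 1047 + 1459 + 1112 + 828 + 813 = 6226
Weighted mean = 212259 / 6226 = 34.092355
Difference (unweighted minus weighted) = -1.5209261

-1.5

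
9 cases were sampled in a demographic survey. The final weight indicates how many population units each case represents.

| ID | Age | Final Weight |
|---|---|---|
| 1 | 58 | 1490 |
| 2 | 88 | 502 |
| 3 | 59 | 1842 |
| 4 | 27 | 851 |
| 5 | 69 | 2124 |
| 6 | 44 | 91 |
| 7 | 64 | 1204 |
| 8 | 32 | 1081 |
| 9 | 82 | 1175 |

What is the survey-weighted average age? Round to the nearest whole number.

60

Weighted sum = 58×1490 + 88×502 + 59×1842 + 27×851 + 69×2124 + 44×91 + 64×1204 + 32×1081 + 82×1175
  = 86420 + 44176 + 108678 + 22977 + 146556 + 4004 + 77056 + 34592 + 96350 = 620809
Sum of weights = 1490 + 502 + 1842 + 851 + 2124 + 91 + 1204 + 1081 + 1175 = 10360
Weighted mean = 620809 / 10360 = 59.923649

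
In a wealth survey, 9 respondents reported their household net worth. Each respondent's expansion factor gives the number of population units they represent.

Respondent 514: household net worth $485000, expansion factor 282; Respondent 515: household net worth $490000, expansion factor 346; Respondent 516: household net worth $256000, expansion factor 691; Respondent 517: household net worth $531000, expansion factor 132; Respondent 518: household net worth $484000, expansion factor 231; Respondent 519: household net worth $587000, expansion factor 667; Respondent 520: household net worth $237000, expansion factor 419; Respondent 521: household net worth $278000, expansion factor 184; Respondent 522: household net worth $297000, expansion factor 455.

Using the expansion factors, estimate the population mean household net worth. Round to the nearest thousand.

394000

Weighted sum = 485000×282 + 490000×346 + 256000×691 + 531000×132 + 484000×231 + 587000×667 + 237000×419 + 278000×184 + 297000×455
  = 136770000 + 169540000 + 176896000 + 70092000 + 111804000 + 391529000 + 99303000 + 51152000 + 135135000 = 1342221000
Sum of weights = 282 + 346 + 691 + 132 + 231 + 667 + 419 + 184 + 455 = 3407
Weighted mean = 1342221000 / 3407 = 393959.79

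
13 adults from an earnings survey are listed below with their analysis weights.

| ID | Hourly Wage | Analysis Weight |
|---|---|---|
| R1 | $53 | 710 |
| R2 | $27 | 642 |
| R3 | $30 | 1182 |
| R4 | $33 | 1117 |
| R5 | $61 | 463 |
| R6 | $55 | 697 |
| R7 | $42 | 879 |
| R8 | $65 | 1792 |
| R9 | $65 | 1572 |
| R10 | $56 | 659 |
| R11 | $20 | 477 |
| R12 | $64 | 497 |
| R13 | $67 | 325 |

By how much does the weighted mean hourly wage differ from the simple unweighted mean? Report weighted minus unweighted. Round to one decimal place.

Unweighted sum = 638
Unweighted mean = 638 / 13 = 49.076923
Weighted sum = 549468
Sum of weights = 11012
Weighted mean = 549468 / 11012 = 49.897203
Difference (weighted minus unweighted) = 0.82027997

0.8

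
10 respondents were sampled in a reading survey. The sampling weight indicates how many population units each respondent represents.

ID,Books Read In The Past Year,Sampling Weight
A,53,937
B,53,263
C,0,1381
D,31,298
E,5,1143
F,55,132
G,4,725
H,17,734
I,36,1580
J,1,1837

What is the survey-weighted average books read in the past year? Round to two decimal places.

17.71

Weighted sum = 53×937 + 53×263 + 0×1381 + 31×298 + 5×1143 + 55×132 + 4×725 + 17×734 + 36×1580 + 1×1837
  = 159908
Sum of weights = 937 + 263 + 1381 + 298 + 1143 + 132 + 725 + 734 + 1580 + 1837 = 9030
Weighted mean = 159908 / 9030 = 17.708527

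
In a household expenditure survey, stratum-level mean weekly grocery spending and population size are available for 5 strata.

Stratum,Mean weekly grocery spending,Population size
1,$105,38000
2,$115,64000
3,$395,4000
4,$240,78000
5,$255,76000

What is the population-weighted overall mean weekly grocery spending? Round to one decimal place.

196.3

Σ Nₕ·x̄ₕ = 105×38000 + 115×64000 + 395×4000 + 240×78000 + 255×76000
  = 3990000 + 7360000 + 1580000 + 18720000 + 19380000 = 51030000
Σ Nₕ = 38000 + 64000 + 4000 + 78000 + 76000 = 260000
Overall mean = 51030000 / 260000 = 196.26923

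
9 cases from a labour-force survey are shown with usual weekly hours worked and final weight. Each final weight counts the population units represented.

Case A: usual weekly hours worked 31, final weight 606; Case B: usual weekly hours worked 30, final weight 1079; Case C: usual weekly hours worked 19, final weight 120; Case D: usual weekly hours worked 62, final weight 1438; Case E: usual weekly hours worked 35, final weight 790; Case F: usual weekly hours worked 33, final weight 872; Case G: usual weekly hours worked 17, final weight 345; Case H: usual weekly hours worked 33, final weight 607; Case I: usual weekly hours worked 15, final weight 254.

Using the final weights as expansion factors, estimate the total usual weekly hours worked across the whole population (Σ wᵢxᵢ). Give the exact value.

Weighted total = 31×606 + 30×1079 + 19×120 + 62×1438 + 35×790 + 33×872 + 17×345 + 33×607 + 15×254
  = 18786 + 32370 + 2280 + 89156 + 27650 + 28776 + 5865 + 20031 + 3810 = 228724

228724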